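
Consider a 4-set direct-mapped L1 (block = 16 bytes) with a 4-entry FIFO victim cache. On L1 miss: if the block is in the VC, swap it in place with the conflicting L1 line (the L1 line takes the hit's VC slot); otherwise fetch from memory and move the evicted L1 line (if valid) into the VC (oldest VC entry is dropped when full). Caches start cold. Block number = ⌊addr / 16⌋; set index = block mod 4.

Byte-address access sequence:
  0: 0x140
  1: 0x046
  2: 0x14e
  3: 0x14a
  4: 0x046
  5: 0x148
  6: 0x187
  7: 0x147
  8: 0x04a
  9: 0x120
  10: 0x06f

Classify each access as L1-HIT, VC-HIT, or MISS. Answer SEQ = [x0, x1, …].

SEQ = [MISS, MISS, VC-HIT, L1-HIT, VC-HIT, VC-HIT, MISS, VC-HIT, VC-HIT, MISS, MISS]

0: 0x140 (blk 20, set 0) → MISS  vc=[]
1: 0x46 (blk 4, set 0) → MISS  vc=[20]
2: 0x14e (blk 20, set 0) → VC-HIT  vc=[4]
3: 0x14a (blk 20, set 0) → L1-HIT  vc=[4]
4: 0x46 (blk 4, set 0) → VC-HIT  vc=[20]
5: 0x148 (blk 20, set 0) → VC-HIT  vc=[4]
6: 0x187 (blk 24, set 0) → MISS  vc=[4, 20]
7: 0x147 (blk 20, set 0) → VC-HIT  vc=[4, 24]
8: 0x4a (blk 4, set 0) → VC-HIT  vc=[20, 24]
9: 0x120 (blk 18, set 2) → MISS  vc=[20, 24]
10: 0x6f (blk 6, set 2) → MISS  vc=[20, 24, 18]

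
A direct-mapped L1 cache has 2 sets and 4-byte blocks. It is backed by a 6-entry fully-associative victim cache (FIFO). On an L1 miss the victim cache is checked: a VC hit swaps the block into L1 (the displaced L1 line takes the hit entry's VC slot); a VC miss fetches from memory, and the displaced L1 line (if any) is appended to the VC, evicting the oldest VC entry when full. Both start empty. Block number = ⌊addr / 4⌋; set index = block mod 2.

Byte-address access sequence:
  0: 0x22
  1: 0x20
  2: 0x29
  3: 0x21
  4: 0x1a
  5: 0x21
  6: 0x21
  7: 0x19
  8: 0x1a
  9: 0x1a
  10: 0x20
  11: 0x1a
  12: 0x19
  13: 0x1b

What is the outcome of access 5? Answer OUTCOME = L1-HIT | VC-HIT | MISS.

  [0] addr=0x22 blk=8 s=0: MISS | VC []
  [1] addr=0x20 blk=8 s=0: L1-HIT | VC []
  [2] addr=0x29 blk=10 s=0: MISS | VC [8]
  [3] addr=0x21 blk=8 s=0: VC-HIT | VC [10]
  [4] addr=0x1a blk=6 s=0: MISS | VC [10, 8]
  [5] addr=0x21 blk=8 s=0: VC-HIT | VC [10, 6]
  [6] addr=0x21 blk=8 s=0: L1-HIT | VC [10, 6]
  [7] addr=0x19 blk=6 s=0: VC-HIT | VC [10, 8]
  [8] addr=0x1a blk=6 s=0: L1-HIT | VC [10, 8]
  [9] addr=0x1a blk=6 s=0: L1-HIT | VC [10, 8]
  [10] addr=0x20 blk=8 s=0: VC-HIT | VC [10, 6]
  [11] addr=0x1a blk=6 s=0: VC-HIT | VC [10, 8]
  [12] addr=0x19 blk=6 s=0: L1-HIT | VC [10, 8]
  [13] addr=0x1b blk=6 s=0: L1-HIT | VC [10, 8]

OUTCOME = VC-HIT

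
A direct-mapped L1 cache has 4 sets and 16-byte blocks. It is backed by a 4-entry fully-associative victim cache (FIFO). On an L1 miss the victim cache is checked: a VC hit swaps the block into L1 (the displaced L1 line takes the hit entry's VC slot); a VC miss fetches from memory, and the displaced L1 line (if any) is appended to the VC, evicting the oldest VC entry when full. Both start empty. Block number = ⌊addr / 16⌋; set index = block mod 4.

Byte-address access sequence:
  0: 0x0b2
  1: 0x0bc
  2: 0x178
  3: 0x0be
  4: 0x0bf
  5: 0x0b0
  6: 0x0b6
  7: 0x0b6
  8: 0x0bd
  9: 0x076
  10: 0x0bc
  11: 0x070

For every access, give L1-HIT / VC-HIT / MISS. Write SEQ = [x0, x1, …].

  [0] addr=0xb2 blk=11 s=3: MISS | VC []
  [1] addr=0xbc blk=11 s=3: L1-HIT | VC []
  [2] addr=0x178 blk=23 s=3: MISS | VC [11]
  [3] addr=0xbe blk=11 s=3: VC-HIT | VC [23]
  [4] addr=0xbf blk=11 s=3: L1-HIT | VC [23]
  [5] addr=0xb0 blk=11 s=3: L1-HIT | VC [23]
  [6] addr=0xb6 blk=11 s=3: L1-HIT | VC [23]
  [7] addr=0xb6 blk=11 s=3: L1-HIT | VC [23]
  [8] addr=0xbd blk=11 s=3: L1-HIT | VC [23]
  [9] addr=0x76 blk=7 s=3: MISS | VC [23, 11]
  [10] addr=0xbc blk=11 s=3: VC-HIT | VC [23, 7]
  [11] addr=0x70 blk=7 s=3: VC-HIT | VC [23, 11]

SEQ = [MISS, L1-HIT, MISS, VC-HIT, L1-HIT, L1-HIT, L1-HIT, L1-HIT, L1-HIT, MISS, VC-HIT, VC-HIT]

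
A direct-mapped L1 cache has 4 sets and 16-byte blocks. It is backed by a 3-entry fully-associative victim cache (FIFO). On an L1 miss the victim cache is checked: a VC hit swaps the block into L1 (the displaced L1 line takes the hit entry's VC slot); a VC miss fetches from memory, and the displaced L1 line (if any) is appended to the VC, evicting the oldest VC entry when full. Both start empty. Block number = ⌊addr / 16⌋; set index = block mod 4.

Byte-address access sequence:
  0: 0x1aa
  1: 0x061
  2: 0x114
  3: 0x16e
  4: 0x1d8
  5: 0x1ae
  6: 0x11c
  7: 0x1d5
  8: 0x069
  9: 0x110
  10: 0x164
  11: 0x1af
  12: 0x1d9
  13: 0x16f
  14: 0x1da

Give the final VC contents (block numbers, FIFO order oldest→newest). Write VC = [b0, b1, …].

VC = [6, 26, 17]

0: 0x1aa (blk 26, set 2) → MISS  vc=[]
1: 0x61 (blk 6, set 2) → MISS  vc=[26]
2: 0x114 (blk 17, set 1) → MISS  vc=[26]
3: 0x16e (blk 22, set 2) → MISS  vc=[26, 6]
4: 0x1d8 (blk 29, set 1) → MISS  vc=[26, 6, 17]
5: 0x1ae (blk 26, set 2) → VC-HIT  vc=[22, 6, 17]
6: 0x11c (blk 17, set 1) → VC-HIT  vc=[22, 6, 29]
7: 0x1d5 (blk 29, set 1) → VC-HIT  vc=[22, 6, 17]
8: 0x69 (blk 6, set 2) → VC-HIT  vc=[22, 26, 17]
9: 0x110 (blk 17, set 1) → VC-HIT  vc=[22, 26, 29]
10: 0x164 (blk 22, set 2) → VC-HIT  vc=[6, 26, 29]
11: 0x1af (blk 26, set 2) → VC-HIT  vc=[6, 22, 29]
12: 0x1d9 (blk 29, set 1) → VC-HIT  vc=[6, 22, 17]
13: 0x16f (blk 22, set 2) → VC-HIT  vc=[6, 26, 17]
14: 0x1da (blk 29, set 1) → L1-HIT  vc=[6, 26, 17]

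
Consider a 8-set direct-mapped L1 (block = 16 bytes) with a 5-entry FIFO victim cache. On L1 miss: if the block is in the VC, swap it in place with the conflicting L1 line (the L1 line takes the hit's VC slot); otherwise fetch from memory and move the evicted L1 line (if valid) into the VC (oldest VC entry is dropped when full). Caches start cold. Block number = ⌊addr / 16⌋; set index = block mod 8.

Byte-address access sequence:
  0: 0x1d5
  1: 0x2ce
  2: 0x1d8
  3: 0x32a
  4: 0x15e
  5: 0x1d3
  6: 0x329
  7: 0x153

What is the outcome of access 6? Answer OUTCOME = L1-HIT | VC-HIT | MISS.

OUTCOME = L1-HIT

#0 0x1d5→b29/s5 MISS; vc=[]
#1 0x2ce→b44/s4 MISS; vc=[]
#2 0x1d8→b29/s5 L1-HIT; vc=[]
#3 0x32a→b50/s2 MISS; vc=[]
#4 0x15e→b21/s5 MISS; vc=[29]
#5 0x1d3→b29/s5 VC-HIT; vc=[21]
#6 0x329→b50/s2 L1-HIT; vc=[21]
#7 0x153→b21/s5 VC-HIT; vc=[29]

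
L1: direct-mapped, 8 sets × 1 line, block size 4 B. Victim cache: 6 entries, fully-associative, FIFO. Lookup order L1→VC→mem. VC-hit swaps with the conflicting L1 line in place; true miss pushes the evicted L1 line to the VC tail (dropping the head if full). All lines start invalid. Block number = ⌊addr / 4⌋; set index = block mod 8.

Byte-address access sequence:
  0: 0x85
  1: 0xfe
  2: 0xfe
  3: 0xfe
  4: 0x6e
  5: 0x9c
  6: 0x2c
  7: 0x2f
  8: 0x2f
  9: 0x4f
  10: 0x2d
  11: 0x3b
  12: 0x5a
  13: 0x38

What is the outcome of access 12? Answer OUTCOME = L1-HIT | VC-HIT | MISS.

OUTCOME = MISS

0: 0x85 (blk 33, set 1) → MISS  vc=[]
1: 0xfe (blk 63, set 7) → MISS  vc=[]
2: 0xfe (blk 63, set 7) → L1-HIT  vc=[]
3: 0xfe (blk 63, set 7) → L1-HIT  vc=[]
4: 0x6e (blk 27, set 3) → MISS  vc=[]
5: 0x9c (blk 39, set 7) → MISS  vc=[63]
6: 0x2c (blk 11, set 3) → MISS  vc=[63, 27]
7: 0x2f (blk 11, set 3) → L1-HIT  vc=[63, 27]
8: 0x2f (blk 11, set 3) → L1-HIT  vc=[63, 27]
9: 0x4f (blk 19, set 3) → MISS  vc=[63, 27, 11]
10: 0x2d (blk 11, set 3) → VC-HIT  vc=[63, 27, 19]
11: 0x3b (blk 14, set 6) → MISS  vc=[63, 27, 19]
12: 0x5a (blk 22, set 6) → MISS  vc=[63, 27, 19, 14]
13: 0x38 (blk 14, set 6) → VC-HIT  vc=[63, 27, 19, 22]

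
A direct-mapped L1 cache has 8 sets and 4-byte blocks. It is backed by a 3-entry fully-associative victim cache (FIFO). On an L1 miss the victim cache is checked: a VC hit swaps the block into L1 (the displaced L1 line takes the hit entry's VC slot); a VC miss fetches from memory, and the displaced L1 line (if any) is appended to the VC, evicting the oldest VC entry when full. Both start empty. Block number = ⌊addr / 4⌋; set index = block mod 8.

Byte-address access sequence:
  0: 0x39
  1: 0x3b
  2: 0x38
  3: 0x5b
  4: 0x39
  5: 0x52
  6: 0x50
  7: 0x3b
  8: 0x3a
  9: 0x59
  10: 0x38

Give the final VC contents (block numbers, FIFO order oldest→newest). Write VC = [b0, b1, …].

0: 0x39 (blk 14, set 6) → MISS  vc=[]
1: 0x3b (blk 14, set 6) → L1-HIT  vc=[]
2: 0x38 (blk 14, set 6) → L1-HIT  vc=[]
3: 0x5b (blk 22, set 6) → MISS  vc=[14]
4: 0x39 (blk 14, set 6) → VC-HIT  vc=[22]
5: 0x52 (blk 20, set 4) → MISS  vc=[22]
6: 0x50 (blk 20, set 4) → L1-HIT  vc=[22]
7: 0x3b (blk 14, set 6) → L1-HIT  vc=[22]
8: 0x3a (blk 14, set 6) → L1-HIT  vc=[22]
9: 0x59 (blk 22, set 6) → VC-HIT  vc=[14]
10: 0x38 (blk 14, set 6) → VC-HIT  vc=[22]

VC = [22]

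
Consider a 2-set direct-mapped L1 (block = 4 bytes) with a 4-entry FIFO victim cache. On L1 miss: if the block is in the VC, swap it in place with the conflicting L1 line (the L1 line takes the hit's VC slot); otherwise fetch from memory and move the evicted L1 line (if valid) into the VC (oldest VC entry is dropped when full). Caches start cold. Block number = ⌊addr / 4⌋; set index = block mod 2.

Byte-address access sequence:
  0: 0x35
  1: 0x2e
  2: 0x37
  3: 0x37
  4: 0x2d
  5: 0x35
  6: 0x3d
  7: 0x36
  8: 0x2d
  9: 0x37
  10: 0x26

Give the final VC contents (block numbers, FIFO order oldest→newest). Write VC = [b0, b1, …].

VC = [11, 15, 13]

#0 0x35→b13/s1 MISS; vc=[]
#1 0x2e→b11/s1 MISS; vc=[13]
#2 0x37→b13/s1 VC-HIT; vc=[11]
#3 0x37→b13/s1 L1-HIT; vc=[11]
#4 0x2d→b11/s1 VC-HIT; vc=[13]
#5 0x35→b13/s1 VC-HIT; vc=[11]
#6 0x3d→b15/s1 MISS; vc=[11,13]
#7 0x36→b13/s1 VC-HIT; vc=[11,15]
#8 0x2d→b11/s1 VC-HIT; vc=[13,15]
#9 0x37→b13/s1 VC-HIT; vc=[11,15]
#10 0x26→b9/s1 MISS; vc=[11,15,13]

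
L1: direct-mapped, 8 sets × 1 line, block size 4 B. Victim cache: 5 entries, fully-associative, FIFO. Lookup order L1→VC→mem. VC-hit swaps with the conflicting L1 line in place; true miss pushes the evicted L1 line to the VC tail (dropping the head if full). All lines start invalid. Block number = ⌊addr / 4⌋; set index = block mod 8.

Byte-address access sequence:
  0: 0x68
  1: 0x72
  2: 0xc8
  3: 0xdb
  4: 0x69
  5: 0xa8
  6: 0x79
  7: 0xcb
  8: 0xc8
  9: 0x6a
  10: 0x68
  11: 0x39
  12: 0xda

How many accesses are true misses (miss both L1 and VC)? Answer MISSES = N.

MISSES = 7

0: 0x68 (blk 26, set 2) → MISS  vc=[]
1: 0x72 (blk 28, set 4) → MISS  vc=[]
2: 0xc8 (blk 50, set 2) → MISS  vc=[26]
3: 0xdb (blk 54, set 6) → MISS  vc=[26]
4: 0x69 (blk 26, set 2) → VC-HIT  vc=[50]
5: 0xa8 (blk 42, set 2) → MISS  vc=[50, 26]
6: 0x79 (blk 30, set 6) → MISS  vc=[50, 26, 54]
7: 0xcb (blk 50, set 2) → VC-HIT  vc=[42, 26, 54]
8: 0xc8 (blk 50, set 2) → L1-HIT  vc=[42, 26, 54]
9: 0x6a (blk 26, set 2) → VC-HIT  vc=[42, 50, 54]
10: 0x68 (blk 26, set 2) → L1-HIT  vc=[42, 50, 54]
11: 0x39 (blk 14, set 6) → MISS  vc=[42, 50, 54, 30]
12: 0xda (blk 54, set 6) → VC-HIT  vc=[42, 50, 14, 30]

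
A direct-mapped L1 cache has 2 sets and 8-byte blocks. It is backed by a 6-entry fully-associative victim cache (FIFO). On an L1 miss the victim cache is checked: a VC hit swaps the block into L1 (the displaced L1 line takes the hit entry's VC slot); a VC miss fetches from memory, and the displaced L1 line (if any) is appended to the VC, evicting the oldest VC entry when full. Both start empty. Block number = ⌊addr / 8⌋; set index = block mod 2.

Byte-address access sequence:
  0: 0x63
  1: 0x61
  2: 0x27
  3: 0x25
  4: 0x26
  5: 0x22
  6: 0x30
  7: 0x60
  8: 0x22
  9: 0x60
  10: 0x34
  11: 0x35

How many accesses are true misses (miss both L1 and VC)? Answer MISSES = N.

  [0] addr=0x63 blk=12 s=0: MISS | VC []
  [1] addr=0x61 blk=12 s=0: L1-HIT | VC []
  [2] addr=0x27 blk=4 s=0: MISS | VC [12]
  [3] addr=0x25 blk=4 s=0: L1-HIT | VC [12]
  [4] addr=0x26 blk=4 s=0: L1-HIT | VC [12]
  [5] addr=0x22 blk=4 s=0: L1-HIT | VC [12]
  [6] addr=0x30 blk=6 s=0: MISS | VC [12, 4]
  [7] addr=0x60 blk=12 s=0: VC-HIT | VC [6, 4]
  [8] addr=0x22 blk=4 s=0: VC-HIT | VC [6, 12]
  [9] addr=0x60 blk=12 s=0: VC-HIT | VC [6, 4]
  [10] addr=0x34 blk=6 s=0: VC-HIT | VC [12, 4]
  [11] addr=0x35 blk=6 s=0: L1-HIT | VC [12, 4]

MISSES = 3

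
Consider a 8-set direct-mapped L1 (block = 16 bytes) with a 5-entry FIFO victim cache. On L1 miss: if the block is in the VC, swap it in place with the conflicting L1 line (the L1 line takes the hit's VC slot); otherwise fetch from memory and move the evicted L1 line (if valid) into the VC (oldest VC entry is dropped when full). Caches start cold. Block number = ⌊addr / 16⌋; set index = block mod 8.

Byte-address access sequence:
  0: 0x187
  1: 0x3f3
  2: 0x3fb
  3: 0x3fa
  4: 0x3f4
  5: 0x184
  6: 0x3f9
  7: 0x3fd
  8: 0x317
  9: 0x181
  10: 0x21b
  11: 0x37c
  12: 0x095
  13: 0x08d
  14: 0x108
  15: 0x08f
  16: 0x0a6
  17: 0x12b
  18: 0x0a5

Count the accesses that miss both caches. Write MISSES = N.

MISSES = 10

  [0] addr=0x187 blk=24 s=0: MISS | VC []
  [1] addr=0x3f3 blk=63 s=7: MISS | VC []
  [2] addr=0x3fb blk=63 s=7: L1-HIT | VC []
  [3] addr=0x3fa blk=63 s=7: L1-HIT | VC []
  [4] addr=0x3f4 blk=63 s=7: L1-HIT | VC []
  [5] addr=0x184 blk=24 s=0: L1-HIT | VC []
  [6] addr=0x3f9 blk=63 s=7: L1-HIT | VC []
  [7] addr=0x3fd blk=63 s=7: L1-HIT | VC []
  [8] addr=0x317 blk=49 s=1: MISS | VC []
  [9] addr=0x181 blk=24 s=0: L1-HIT | VC []
  [10] addr=0x21b blk=33 s=1: MISS | VC [49]
  [11] addr=0x37c blk=55 s=7: MISS | VC [49, 63]
  [12] addr=0x95 blk=9 s=1: MISS | VC [49, 63, 33]
  [13] addr=0x8d blk=8 s=0: MISS | VC [49, 63, 33, 24]
  [14] addr=0x108 blk=16 s=0: MISS | VC [49, 63, 33, 24, 8]
  [15] addr=0x8f blk=8 s=0: VC-HIT | VC [49, 63, 33, 24, 16]
  [16] addr=0xa6 blk=10 s=2: MISS | VC [49, 63, 33, 24, 16]
  [17] addr=0x12b blk=18 s=2: MISS | VC [63, 33, 24, 16, 10]
  [18] addr=0xa5 blk=10 s=2: VC-HIT | VC [63, 33, 24, 16, 18]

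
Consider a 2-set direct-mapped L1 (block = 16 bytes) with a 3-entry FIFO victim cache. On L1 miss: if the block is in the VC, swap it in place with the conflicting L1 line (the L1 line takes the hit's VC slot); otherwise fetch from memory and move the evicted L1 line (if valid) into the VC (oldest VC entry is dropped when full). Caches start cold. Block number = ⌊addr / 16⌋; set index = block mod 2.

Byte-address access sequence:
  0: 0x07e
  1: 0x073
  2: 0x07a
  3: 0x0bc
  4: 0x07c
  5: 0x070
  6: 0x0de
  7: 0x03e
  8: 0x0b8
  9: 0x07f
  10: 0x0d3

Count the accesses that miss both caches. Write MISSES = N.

MISSES = 4

#0 0x7e→b7/s1 MISS; vc=[]
#1 0x73→b7/s1 L1-HIT; vc=[]
#2 0x7a→b7/s1 L1-HIT; vc=[]
#3 0xbc→b11/s1 MISS; vc=[7]
#4 0x7c→b7/s1 VC-HIT; vc=[11]
#5 0x70→b7/s1 L1-HIT; vc=[11]
#6 0xde→b13/s1 MISS; vc=[11,7]
#7 0x3e→b3/s1 MISS; vc=[11,7,13]
#8 0xb8→b11/s1 VC-HIT; vc=[3,7,13]
#9 0x7f→b7/s1 VC-HIT; vc=[3,11,13]
#10 0xd3→b13/s1 VC-HIT; vc=[3,11,7]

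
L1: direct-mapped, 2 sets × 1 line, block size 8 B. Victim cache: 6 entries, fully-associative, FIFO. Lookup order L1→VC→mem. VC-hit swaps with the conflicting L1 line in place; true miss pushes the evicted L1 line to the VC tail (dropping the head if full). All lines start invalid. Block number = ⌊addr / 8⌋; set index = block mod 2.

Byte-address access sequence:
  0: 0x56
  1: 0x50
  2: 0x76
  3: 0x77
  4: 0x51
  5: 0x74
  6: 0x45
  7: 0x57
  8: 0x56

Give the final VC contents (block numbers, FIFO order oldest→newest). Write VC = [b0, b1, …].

0: 0x56 (blk 10, set 0) → MISS  vc=[]
1: 0x50 (blk 10, set 0) → L1-HIT  vc=[]
2: 0x76 (blk 14, set 0) → MISS  vc=[10]
3: 0x77 (blk 14, set 0) → L1-HIT  vc=[10]
4: 0x51 (blk 10, set 0) → VC-HIT  vc=[14]
5: 0x74 (blk 14, set 0) → VC-HIT  vc=[10]
6: 0x45 (blk 8, set 0) → MISS  vc=[10, 14]
7: 0x57 (blk 10, set 0) → VC-HIT  vc=[8, 14]
8: 0x56 (blk 10, set 0) → L1-HIT  vc=[8, 14]

VC = [8, 14]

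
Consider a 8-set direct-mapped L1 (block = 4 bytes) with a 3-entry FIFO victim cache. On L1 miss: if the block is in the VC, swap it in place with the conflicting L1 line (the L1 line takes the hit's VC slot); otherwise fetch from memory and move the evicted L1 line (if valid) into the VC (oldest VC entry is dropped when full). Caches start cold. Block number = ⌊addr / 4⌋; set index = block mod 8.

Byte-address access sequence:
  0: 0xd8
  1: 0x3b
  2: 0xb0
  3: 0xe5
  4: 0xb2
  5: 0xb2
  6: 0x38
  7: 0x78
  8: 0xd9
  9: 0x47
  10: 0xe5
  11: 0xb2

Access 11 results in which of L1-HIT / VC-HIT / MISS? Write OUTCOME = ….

OUTCOME = L1-HIT

  [0] addr=0xd8 blk=54 s=6: MISS | VC []
  [1] addr=0x3b blk=14 s=6: MISS | VC [54]
  [2] addr=0xb0 blk=44 s=4: MISS | VC [54]
  [3] addr=0xe5 blk=57 s=1: MISS | VC [54]
  [4] addr=0xb2 blk=44 s=4: L1-HIT | VC [54]
  [5] addr=0xb2 blk=44 s=4: L1-HIT | VC [54]
  [6] addr=0x38 blk=14 s=6: L1-HIT | VC [54]
  [7] addr=0x78 blk=30 s=6: MISS | VC [54, 14]
  [8] addr=0xd9 blk=54 s=6: VC-HIT | VC [30, 14]
  [9] addr=0x47 blk=17 s=1: MISS | VC [30, 14, 57]
  [10] addr=0xe5 blk=57 s=1: VC-HIT | VC [30, 14, 17]
  [11] addr=0xb2 blk=44 s=4: L1-HIT | VC [30, 14, 17]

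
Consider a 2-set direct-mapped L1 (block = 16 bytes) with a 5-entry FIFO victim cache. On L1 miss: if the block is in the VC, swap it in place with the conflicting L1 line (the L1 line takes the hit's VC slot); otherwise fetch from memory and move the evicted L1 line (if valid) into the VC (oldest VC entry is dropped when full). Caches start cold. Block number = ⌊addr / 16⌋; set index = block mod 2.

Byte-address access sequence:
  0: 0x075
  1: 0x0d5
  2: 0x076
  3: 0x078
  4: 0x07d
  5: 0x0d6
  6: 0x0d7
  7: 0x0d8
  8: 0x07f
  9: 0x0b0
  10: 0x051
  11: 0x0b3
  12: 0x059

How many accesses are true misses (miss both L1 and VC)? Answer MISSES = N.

MISSES = 4

0: 0x75 (blk 7, set 1) → MISS  vc=[]
1: 0xd5 (blk 13, set 1) → MISS  vc=[7]
2: 0x76 (blk 7, set 1) → VC-HIT  vc=[13]
3: 0x78 (blk 7, set 1) → L1-HIT  vc=[13]
4: 0x7d (blk 7, set 1) → L1-HIT  vc=[13]
5: 0xd6 (blk 13, set 1) → VC-HIT  vc=[7]
6: 0xd7 (blk 13, set 1) → L1-HIT  vc=[7]
7: 0xd8 (blk 13, set 1) → L1-HIT  vc=[7]
8: 0x7f (blk 7, set 1) → VC-HIT  vc=[13]
9: 0xb0 (blk 11, set 1) → MISS  vc=[13, 7]
10: 0x51 (blk 5, set 1) → MISS  vc=[13, 7, 11]
11: 0xb3 (blk 11, set 1) → VC-HIT  vc=[13, 7, 5]
12: 0x59 (blk 5, set 1) → VC-HIT  vc=[13, 7, 11]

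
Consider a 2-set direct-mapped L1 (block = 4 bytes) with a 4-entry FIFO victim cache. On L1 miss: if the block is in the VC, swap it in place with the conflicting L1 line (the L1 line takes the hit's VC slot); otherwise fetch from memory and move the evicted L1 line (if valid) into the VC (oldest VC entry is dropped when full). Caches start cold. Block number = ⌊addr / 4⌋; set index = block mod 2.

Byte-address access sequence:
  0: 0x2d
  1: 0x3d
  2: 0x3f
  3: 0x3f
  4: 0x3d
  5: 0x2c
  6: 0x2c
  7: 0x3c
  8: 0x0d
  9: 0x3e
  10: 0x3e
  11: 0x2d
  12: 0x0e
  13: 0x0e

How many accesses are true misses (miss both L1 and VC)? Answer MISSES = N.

MISSES = 3

  [0] addr=0x2d blk=11 s=1: MISS | VC []
  [1] addr=0x3d blk=15 s=1: MISS | VC [11]
  [2] addr=0x3f blk=15 s=1: L1-HIT | VC [11]
  [3] addr=0x3f blk=15 s=1: L1-HIT | VC [11]
  [4] addr=0x3d blk=15 s=1: L1-HIT | VC [11]
  [5] addr=0x2c blk=11 s=1: VC-HIT | VC [15]
  [6] addr=0x2c blk=11 s=1: L1-HIT | VC [15]
  [7] addr=0x3c blk=15 s=1: VC-HIT | VC [11]
  [8] addr=0xd blk=3 s=1: MISS | VC [11, 15]
  [9] addr=0x3e blk=15 s=1: VC-HIT | VC [11, 3]
  [10] addr=0x3e blk=15 s=1: L1-HIT | VC [11, 3]
  [11] addr=0x2d blk=11 s=1: VC-HIT | VC [15, 3]
  [12] addr=0xe blk=3 s=1: VC-HIT | VC [15, 11]
  [13] addr=0xe blk=3 s=1: L1-HIT | VC [15, 11]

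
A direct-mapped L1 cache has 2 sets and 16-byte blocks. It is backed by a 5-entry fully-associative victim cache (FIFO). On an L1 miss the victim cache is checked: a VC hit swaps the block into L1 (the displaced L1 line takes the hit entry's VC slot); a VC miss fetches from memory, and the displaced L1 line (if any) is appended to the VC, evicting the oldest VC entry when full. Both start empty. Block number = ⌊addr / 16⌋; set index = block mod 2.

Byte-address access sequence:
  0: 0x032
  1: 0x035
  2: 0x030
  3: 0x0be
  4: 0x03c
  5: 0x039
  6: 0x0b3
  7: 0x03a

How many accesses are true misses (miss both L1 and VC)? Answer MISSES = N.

#0 0x32→b3/s1 MISS; vc=[]
#1 0x35→b3/s1 L1-HIT; vc=[]
#2 0x30→b3/s1 L1-HIT; vc=[]
#3 0xbe→b11/s1 MISS; vc=[3]
#4 0x3c→b3/s1 VC-HIT; vc=[11]
#5 0x39→b3/s1 L1-HIT; vc=[11]
#6 0xb3→b11/s1 VC-HIT; vc=[3]
#7 0x3a→b3/s1 VC-HIT; vc=[11]

MISSES = 2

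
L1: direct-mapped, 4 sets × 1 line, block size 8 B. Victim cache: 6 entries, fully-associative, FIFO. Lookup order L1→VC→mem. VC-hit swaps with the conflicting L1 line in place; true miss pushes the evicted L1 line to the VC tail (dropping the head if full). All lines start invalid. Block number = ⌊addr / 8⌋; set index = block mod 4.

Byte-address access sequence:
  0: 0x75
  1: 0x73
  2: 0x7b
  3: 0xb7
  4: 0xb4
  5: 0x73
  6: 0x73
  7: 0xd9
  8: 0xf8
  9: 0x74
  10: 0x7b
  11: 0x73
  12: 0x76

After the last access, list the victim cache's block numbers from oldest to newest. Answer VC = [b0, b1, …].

0: 0x75 (blk 14, set 2) → MISS  vc=[]
1: 0x73 (blk 14, set 2) → L1-HIT  vc=[]
2: 0x7b (blk 15, set 3) → MISS  vc=[]
3: 0xb7 (blk 22, set 2) → MISS  vc=[14]
4: 0xb4 (blk 22, set 2) → L1-HIT  vc=[14]
5: 0x73 (blk 14, set 2) → VC-HIT  vc=[22]
6: 0x73 (blk 14, set 2) → L1-HIT  vc=[22]
7: 0xd9 (blk 27, set 3) → MISS  vc=[22, 15]
8: 0xf8 (blk 31, set 3) → MISS  vc=[22, 15, 27]
9: 0x74 (blk 14, set 2) → L1-HIT  vc=[22, 15, 27]
10: 0x7b (blk 15, set 3) → VC-HIT  vc=[22, 31, 27]
11: 0x73 (blk 14, set 2) → L1-HIT  vc=[22, 31, 27]
12: 0x76 (blk 14, set 2) → L1-HIT  vc=[22, 31, 27]

VC = [22, 31, 27]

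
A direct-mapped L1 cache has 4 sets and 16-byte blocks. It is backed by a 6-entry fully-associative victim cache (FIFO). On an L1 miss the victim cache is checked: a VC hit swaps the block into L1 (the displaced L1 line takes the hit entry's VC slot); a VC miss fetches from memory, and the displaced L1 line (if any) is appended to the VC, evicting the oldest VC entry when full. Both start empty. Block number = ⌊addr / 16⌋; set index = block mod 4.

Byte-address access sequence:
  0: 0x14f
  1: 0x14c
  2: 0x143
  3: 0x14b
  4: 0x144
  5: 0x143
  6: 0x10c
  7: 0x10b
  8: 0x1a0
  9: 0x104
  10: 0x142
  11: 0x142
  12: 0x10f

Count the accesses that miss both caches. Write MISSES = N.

MISSES = 3

  [0] addr=0x14f blk=20 s=0: MISS | VC []
  [1] addr=0x14c blk=20 s=0: L1-HIT | VC []
  [2] addr=0x143 blk=20 s=0: L1-HIT | VC []
  [3] addr=0x14b blk=20 s=0: L1-HIT | VC []
  [4] addr=0x144 blk=20 s=0: L1-HIT | VC []
  [5] addr=0x143 blk=20 s=0: L1-HIT | VC []
  [6] addr=0x10c blk=16 s=0: MISS | VC [20]
  [7] addr=0x10b blk=16 s=0: L1-HIT | VC [20]
  [8] addr=0x1a0 blk=26 s=2: MISS | VC [20]
  [9] addr=0x104 blk=16 s=0: L1-HIT | VC [20]
  [10] addr=0x142 blk=20 s=0: VC-HIT | VC [16]
  [11] addr=0x142 blk=20 s=0: L1-HIT | VC [16]
  [12] addr=0x10f blk=16 s=0: VC-HIT | VC [20]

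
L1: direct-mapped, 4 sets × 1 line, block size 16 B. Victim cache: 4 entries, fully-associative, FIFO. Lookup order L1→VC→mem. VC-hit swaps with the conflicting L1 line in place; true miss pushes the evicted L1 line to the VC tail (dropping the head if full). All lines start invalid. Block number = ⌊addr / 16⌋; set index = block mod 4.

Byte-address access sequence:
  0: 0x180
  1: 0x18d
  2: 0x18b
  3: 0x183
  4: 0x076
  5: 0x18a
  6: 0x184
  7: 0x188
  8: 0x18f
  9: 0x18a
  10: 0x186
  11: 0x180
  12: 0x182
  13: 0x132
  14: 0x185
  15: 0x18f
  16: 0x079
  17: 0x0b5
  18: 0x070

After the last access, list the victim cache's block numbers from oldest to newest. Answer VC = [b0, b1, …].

  [0] addr=0x180 blk=24 s=0: MISS | VC []
  [1] addr=0x18d blk=24 s=0: L1-HIT | VC []
  [2] addr=0x18b blk=24 s=0: L1-HIT | VC []
  [3] addr=0x183 blk=24 s=0: L1-HIT | VC []
  [4] addr=0x76 blk=7 s=3: MISS | VC []
  [5] addr=0x18a blk=24 s=0: L1-HIT | VC []
  [6] addr=0x184 blk=24 s=0: L1-HIT | VC []
  [7] addr=0x188 blk=24 s=0: L1-HIT | VC []
  [8] addr=0x18f blk=24 s=0: L1-HIT | VC []
  [9] addr=0x18a blk=24 s=0: L1-HIT | VC []
  [10] addr=0x186 blk=24 s=0: L1-HIT | VC []
  [11] addr=0x180 blk=24 s=0: L1-HIT | VC []
  [12] addr=0x182 blk=24 s=0: L1-HIT | VC []
  [13] addr=0x132 blk=19 s=3: MISS | VC [7]
  [14] addr=0x185 blk=24 s=0: L1-HIT | VC [7]
  [15] addr=0x18f blk=24 s=0: L1-HIT | VC [7]
  [16] addr=0x79 blk=7 s=3: VC-HIT | VC [19]
  [17] addr=0xb5 blk=11 s=3: MISS | VC [19, 7]
  [18] addr=0x70 blk=7 s=3: VC-HIT | VC [19, 11]

VC = [19, 11]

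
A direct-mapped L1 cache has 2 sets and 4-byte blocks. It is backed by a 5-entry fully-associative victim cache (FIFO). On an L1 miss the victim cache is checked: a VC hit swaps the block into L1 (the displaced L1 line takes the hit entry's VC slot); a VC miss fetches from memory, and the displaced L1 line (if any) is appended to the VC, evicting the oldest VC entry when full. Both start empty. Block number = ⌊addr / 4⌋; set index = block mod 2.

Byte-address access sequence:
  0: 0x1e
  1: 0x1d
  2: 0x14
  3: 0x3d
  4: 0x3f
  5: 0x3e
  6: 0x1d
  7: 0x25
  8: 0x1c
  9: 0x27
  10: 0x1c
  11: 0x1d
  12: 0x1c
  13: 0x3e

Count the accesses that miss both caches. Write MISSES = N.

MISSES = 4

0: 0x1e (blk 7, set 1) → MISS  vc=[]
1: 0x1d (blk 7, set 1) → L1-HIT  vc=[]
2: 0x14 (blk 5, set 1) → MISS  vc=[7]
3: 0x3d (blk 15, set 1) → MISS  vc=[7, 5]
4: 0x3f (blk 15, set 1) → L1-HIT  vc=[7, 5]
5: 0x3e (blk 15, set 1) → L1-HIT  vc=[7, 5]
6: 0x1d (blk 7, set 1) → VC-HIT  vc=[15, 5]
7: 0x25 (blk 9, set 1) → MISS  vc=[15, 5, 7]
8: 0x1c (blk 7, set 1) → VC-HIT  vc=[15, 5, 9]
9: 0x27 (blk 9, set 1) → VC-HIT  vc=[15, 5, 7]
10: 0x1c (blk 7, set 1) → VC-HIT  vc=[15, 5, 9]
11: 0x1d (blk 7, set 1) → L1-HIT  vc=[15, 5, 9]
12: 0x1c (blk 7, set 1) → L1-HIT  vc=[15, 5, 9]
13: 0x3e (blk 15, set 1) → VC-HIT  vc=[7, 5, 9]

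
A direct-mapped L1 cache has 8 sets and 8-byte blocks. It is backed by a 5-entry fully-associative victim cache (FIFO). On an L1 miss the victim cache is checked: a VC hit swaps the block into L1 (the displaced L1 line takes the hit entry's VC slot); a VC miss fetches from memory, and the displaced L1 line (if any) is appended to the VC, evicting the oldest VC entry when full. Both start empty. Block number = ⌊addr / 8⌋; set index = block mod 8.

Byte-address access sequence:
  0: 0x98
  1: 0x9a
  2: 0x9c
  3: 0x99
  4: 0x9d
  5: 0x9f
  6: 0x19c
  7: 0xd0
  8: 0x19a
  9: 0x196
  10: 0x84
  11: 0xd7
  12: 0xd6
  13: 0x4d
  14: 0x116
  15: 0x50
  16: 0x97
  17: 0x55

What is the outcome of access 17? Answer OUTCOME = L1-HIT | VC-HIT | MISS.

0: 0x98 (blk 19, set 3) → MISS  vc=[]
1: 0x9a (blk 19, set 3) → L1-HIT  vc=[]
2: 0x9c (blk 19, set 3) → L1-HIT  vc=[]
3: 0x99 (blk 19, set 3) → L1-HIT  vc=[]
4: 0x9d (blk 19, set 3) → L1-HIT  vc=[]
5: 0x9f (blk 19, set 3) → L1-HIT  vc=[]
6: 0x19c (blk 51, set 3) → MISS  vc=[19]
7: 0xd0 (blk 26, set 2) → MISS  vc=[19]
8: 0x19a (blk 51, set 3) → L1-HIT  vc=[19]
9: 0x196 (blk 50, set 2) → MISS  vc=[19, 26]
10: 0x84 (blk 16, set 0) → MISS  vc=[19, 26]
11: 0xd7 (blk 26, set 2) → VC-HIT  vc=[19, 50]
12: 0xd6 (blk 26, set 2) → L1-HIT  vc=[19, 50]
13: 0x4d (blk 9, set 1) → MISS  vc=[19, 50]
14: 0x116 (blk 34, set 2) → MISS  vc=[19, 50, 26]
15: 0x50 (blk 10, set 2) → MISS  vc=[19, 50, 26, 34]
16: 0x97 (blk 18, set 2) → MISS  vc=[19, 50, 26, 34, 10]
17: 0x55 (blk 10, set 2) → VC-HIT  vc=[19, 50, 26, 34, 18]

OUTCOME = VC-HIT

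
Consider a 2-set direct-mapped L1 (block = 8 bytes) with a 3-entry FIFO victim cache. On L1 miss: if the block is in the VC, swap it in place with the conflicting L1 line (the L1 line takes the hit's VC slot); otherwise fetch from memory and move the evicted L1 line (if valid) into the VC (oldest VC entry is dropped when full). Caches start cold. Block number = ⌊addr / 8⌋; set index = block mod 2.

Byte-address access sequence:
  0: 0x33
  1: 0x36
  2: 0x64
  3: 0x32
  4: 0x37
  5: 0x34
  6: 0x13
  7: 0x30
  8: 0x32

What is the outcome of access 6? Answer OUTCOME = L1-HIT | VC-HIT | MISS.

  [0] addr=0x33 blk=6 s=0: MISS | VC []
  [1] addr=0x36 blk=6 s=0: L1-HIT | VC []
  [2] addr=0x64 blk=12 s=0: MISS | VC [6]
  [3] addr=0x32 blk=6 s=0: VC-HIT | VC [12]
  [4] addr=0x37 blk=6 s=0: L1-HIT | VC [12]
  [5] addr=0x34 blk=6 s=0: L1-HIT | VC [12]
  [6] addr=0x13 blk=2 s=0: MISS | VC [12, 6]
  [7] addr=0x30 blk=6 s=0: VC-HIT | VC [12, 2]
  [8] addr=0x32 blk=6 s=0: L1-HIT | VC [12, 2]

OUTCOME = MISS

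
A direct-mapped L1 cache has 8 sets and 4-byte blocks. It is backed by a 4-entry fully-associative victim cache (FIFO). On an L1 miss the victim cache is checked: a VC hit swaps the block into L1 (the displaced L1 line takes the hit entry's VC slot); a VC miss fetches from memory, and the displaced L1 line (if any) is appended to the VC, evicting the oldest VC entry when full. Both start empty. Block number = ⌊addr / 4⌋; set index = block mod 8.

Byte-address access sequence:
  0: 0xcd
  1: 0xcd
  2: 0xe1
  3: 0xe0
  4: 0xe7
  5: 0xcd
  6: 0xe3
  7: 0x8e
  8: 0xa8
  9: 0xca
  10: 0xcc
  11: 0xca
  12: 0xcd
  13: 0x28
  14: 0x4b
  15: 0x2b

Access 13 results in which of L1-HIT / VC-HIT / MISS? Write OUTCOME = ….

OUTCOME = MISS

#0 0xcd→b51/s3 MISS; vc=[]
#1 0xcd→b51/s3 L1-HIT; vc=[]
#2 0xe1→b56/s0 MISS; vc=[]
#3 0xe0→b56/s0 L1-HIT; vc=[]
#4 0xe7→b57/s1 MISS; vc=[]
#5 0xcd→b51/s3 L1-HIT; vc=[]
#6 0xe3→b56/s0 L1-HIT; vc=[]
#7 0x8e→b35/s3 MISS; vc=[51]
#8 0xa8→b42/s2 MISS; vc=[51]
#9 0xca→b50/s2 MISS; vc=[51,42]
#10 0xcc→b51/s3 VC-HIT; vc=[35,42]
#11 0xca→b50/s2 L1-HIT; vc=[35,42]
#12 0xcd→b51/s3 L1-HIT; vc=[35,42]
#13 0x28→b10/s2 MISS; vc=[35,42,50]
#14 0x4b→b18/s2 MISS; vc=[35,42,50,10]
#15 0x2b→b10/s2 VC-HIT; vc=[35,42,50,18]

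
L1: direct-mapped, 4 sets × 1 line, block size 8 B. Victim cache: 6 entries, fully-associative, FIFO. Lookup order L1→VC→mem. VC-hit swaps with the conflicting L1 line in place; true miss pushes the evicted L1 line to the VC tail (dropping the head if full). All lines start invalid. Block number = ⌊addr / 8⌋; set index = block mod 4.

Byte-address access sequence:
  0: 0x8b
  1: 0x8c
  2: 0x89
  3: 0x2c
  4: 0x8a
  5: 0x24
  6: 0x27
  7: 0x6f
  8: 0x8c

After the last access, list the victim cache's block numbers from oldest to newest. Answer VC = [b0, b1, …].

VC = [5, 13]

  [0] addr=0x8b blk=17 s=1: MISS | VC []
  [1] addr=0x8c blk=17 s=1: L1-HIT | VC []
  [2] addr=0x89 blk=17 s=1: L1-HIT | VC []
  [3] addr=0x2c blk=5 s=1: MISS | VC [17]
  [4] addr=0x8a blk=17 s=1: VC-HIT | VC [5]
  [5] addr=0x24 blk=4 s=0: MISS | VC [5]
  [6] addr=0x27 blk=4 s=0: L1-HIT | VC [5]
  [7] addr=0x6f blk=13 s=1: MISS | VC [5, 17]
  [8] addr=0x8c blk=17 s=1: VC-HIT | VC [5, 13]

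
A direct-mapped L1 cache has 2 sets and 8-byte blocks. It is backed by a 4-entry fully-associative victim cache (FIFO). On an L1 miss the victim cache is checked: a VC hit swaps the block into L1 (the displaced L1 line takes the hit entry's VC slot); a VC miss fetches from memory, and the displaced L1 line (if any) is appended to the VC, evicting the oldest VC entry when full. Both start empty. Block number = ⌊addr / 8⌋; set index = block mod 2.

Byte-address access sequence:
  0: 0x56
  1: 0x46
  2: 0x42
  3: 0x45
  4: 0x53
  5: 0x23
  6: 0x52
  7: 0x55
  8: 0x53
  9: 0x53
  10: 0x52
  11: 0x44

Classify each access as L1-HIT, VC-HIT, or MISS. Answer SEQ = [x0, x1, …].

  [0] addr=0x56 blk=10 s=0: MISS | VC []
  [1] addr=0x46 blk=8 s=0: MISS | VC [10]
  [2] addr=0x42 blk=8 s=0: L1-HIT | VC [10]
  [3] addr=0x45 blk=8 s=0: L1-HIT | VC [10]
  [4] addr=0x53 blk=10 s=0: VC-HIT | VC [8]
  [5] addr=0x23 blk=4 s=0: MISS | VC [8, 10]
  [6] addr=0x52 blk=10 s=0: VC-HIT | VC [8, 4]
  [7] addr=0x55 blk=10 s=0: L1-HIT | VC [8, 4]
  [8] addr=0x53 blk=10 s=0: L1-HIT | VC [8, 4]
  [9] addr=0x53 blk=10 s=0: L1-HIT | VC [8, 4]
  [10] addr=0x52 blk=10 s=0: L1-HIT | VC [8, 4]
  [11] addr=0x44 blk=8 s=0: VC-HIT | VC [10, 4]

SEQ = [MISS, MISS, L1-HIT, L1-HIT, VC-HIT, MISS, VC-HIT, L1-HIT, L1-HIT, L1-HIT, L1-HIT, VC-HIT]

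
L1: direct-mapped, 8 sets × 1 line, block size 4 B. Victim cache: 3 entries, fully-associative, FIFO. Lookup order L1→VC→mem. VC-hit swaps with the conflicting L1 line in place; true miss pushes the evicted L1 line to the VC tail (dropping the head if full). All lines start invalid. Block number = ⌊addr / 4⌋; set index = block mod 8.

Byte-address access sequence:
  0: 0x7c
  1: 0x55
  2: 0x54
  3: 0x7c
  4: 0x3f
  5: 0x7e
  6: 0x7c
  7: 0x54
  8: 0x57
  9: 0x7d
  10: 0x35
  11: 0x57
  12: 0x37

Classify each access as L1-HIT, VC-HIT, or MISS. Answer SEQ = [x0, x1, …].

SEQ = [MISS, MISS, L1-HIT, L1-HIT, MISS, VC-HIT, L1-HIT, L1-HIT, L1-HIT, L1-HIT, MISS, VC-HIT, VC-HIT]

0: 0x7c (blk 31, set 7) → MISS  vc=[]
1: 0x55 (blk 21, set 5) → MISS  vc=[]
2: 0x54 (blk 21, set 5) → L1-HIT  vc=[]
3: 0x7c (blk 31, set 7) → L1-HIT  vc=[]
4: 0x3f (blk 15, set 7) → MISS  vc=[31]
5: 0x7e (blk 31, set 7) → VC-HIT  vc=[15]
6: 0x7c (blk 31, set 7) → L1-HIT  vc=[15]
7: 0x54 (blk 21, set 5) → L1-HIT  vc=[15]
8: 0x57 (blk 21, set 5) → L1-HIT  vc=[15]
9: 0x7d (blk 31, set 7) → L1-HIT  vc=[15]
10: 0x35 (blk 13, set 5) → MISS  vc=[15, 21]
11: 0x57 (blk 21, set 5) → VC-HIT  vc=[15, 13]
12: 0x37 (blk 13, set 5) → VC-HIT  vc=[15, 21]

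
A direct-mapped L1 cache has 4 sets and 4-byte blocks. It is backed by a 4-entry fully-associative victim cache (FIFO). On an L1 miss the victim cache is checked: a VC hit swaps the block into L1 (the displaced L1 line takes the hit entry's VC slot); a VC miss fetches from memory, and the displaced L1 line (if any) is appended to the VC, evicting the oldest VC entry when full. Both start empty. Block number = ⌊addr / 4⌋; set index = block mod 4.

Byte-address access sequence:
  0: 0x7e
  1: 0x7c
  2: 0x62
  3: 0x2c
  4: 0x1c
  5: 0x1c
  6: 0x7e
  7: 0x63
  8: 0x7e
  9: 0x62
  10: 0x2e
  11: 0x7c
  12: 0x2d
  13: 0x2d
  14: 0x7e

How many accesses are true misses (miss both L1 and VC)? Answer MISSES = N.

MISSES = 4

  [0] addr=0x7e blk=31 s=3: MISS | VC []
  [1] addr=0x7c blk=31 s=3: L1-HIT | VC []
  [2] addr=0x62 blk=24 s=0: MISS | VC []
  [3] addr=0x2c blk=11 s=3: MISS | VC [31]
  [4] addr=0x1c blk=7 s=3: MISS | VC [31, 11]
  [5] addr=0x1c blk=7 s=3: L1-HIT | VC [31, 11]
  [6] addr=0x7e blk=31 s=3: VC-HIT | VC [7, 11]
  [7] addr=0x63 blk=24 s=0: L1-HIT | VC [7, 11]
  [8] addr=0x7e blk=31 s=3: L1-HIT | VC [7, 11]
  [9] addr=0x62 blk=24 s=0: L1-HIT | VC [7, 11]
  [10] addr=0x2e blk=11 s=3: VC-HIT | VC [7, 31]
  [11] addr=0x7c blk=31 s=3: VC-HIT | VC [7, 11]
  [12] addr=0x2d blk=11 s=3: VC-HIT | VC [7, 31]
  [13] addr=0x2d blk=11 s=3: L1-HIT | VC [7, 31]
  [14] addr=0x7e blk=31 s=3: VC-HIT | VC [7, 11]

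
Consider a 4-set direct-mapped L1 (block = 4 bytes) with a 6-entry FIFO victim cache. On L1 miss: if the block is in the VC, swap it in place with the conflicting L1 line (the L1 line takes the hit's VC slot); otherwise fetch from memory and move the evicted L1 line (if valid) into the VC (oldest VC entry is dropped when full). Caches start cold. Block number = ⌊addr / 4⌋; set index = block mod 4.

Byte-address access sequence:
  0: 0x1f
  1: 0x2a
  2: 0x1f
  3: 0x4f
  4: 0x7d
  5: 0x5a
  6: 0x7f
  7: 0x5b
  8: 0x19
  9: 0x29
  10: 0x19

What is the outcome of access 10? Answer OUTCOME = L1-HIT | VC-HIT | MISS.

OUTCOME = VC-HIT

0: 0x1f (blk 7, set 3) → MISS  vc=[]
1: 0x2a (blk 10, set 2) → MISS  vc=[]
2: 0x1f (blk 7, set 3) → L1-HIT  vc=[]
3: 0x4f (blk 19, set 3) → MISS  vc=[7]
4: 0x7d (blk 31, set 3) → MISS  vc=[7, 19]
5: 0x5a (blk 22, set 2) → MISS  vc=[7, 19, 10]
6: 0x7f (blk 31, set 3) → L1-HIT  vc=[7, 19, 10]
7: 0x5b (blk 22, set 2) → L1-HIT  vc=[7, 19, 10]
8: 0x19 (blk 6, set 2) → MISS  vc=[7, 19, 10, 22]
9: 0x29 (blk 10, set 2) → VC-HIT  vc=[7, 19, 6, 22]
10: 0x19 (blk 6, set 2) → VC-HIT  vc=[7, 19, 10, 22]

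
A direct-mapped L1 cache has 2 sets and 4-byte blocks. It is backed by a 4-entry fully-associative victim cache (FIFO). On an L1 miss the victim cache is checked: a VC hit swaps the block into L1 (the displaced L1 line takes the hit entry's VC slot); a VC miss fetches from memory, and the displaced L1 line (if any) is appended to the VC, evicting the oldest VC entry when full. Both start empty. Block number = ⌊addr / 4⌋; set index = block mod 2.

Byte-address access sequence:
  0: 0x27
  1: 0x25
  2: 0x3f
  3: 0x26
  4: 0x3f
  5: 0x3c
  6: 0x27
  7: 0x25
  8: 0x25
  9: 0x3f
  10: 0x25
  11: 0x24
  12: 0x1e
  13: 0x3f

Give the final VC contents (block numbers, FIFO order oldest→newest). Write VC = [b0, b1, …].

#0 0x27→b9/s1 MISS; vc=[]
#1 0x25→b9/s1 L1-HIT; vc=[]
#2 0x3f→b15/s1 MISS; vc=[9]
#3 0x26→b9/s1 VC-HIT; vc=[15]
#4 0x3f→b15/s1 VC-HIT; vc=[9]
#5 0x3c→b15/s1 L1-HIT; vc=[9]
#6 0x27→b9/s1 VC-HIT; vc=[15]
#7 0x25→b9/s1 L1-HIT; vc=[15]
#8 0x25→b9/s1 L1-HIT; vc=[15]
#9 0x3f→b15/s1 VC-HIT; vc=[9]
#10 0x25→b9/s1 VC-HIT; vc=[15]
#11 0x24→b9/s1 L1-HIT; vc=[15]
#12 0x1e→b7/s1 MISS; vc=[15,9]
#13 0x3f→b15/s1 VC-HIT; vc=[7,9]

VC = [7, 9]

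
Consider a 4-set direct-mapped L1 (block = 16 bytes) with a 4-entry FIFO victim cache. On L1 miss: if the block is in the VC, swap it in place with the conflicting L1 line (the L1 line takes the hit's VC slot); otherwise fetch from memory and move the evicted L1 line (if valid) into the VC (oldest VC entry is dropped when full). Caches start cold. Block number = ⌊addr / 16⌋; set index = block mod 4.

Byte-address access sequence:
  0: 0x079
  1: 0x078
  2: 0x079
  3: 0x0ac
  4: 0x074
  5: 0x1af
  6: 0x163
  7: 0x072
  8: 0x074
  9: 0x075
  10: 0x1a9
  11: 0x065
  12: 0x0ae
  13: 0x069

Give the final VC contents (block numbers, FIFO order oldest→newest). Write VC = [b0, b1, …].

VC = [10, 22, 26]

0: 0x79 (blk 7, set 3) → MISS  vc=[]
1: 0x78 (blk 7, set 3) → L1-HIT  vc=[]
2: 0x79 (blk 7, set 3) → L1-HIT  vc=[]
3: 0xac (blk 10, set 2) → MISS  vc=[]
4: 0x74 (blk 7, set 3) → L1-HIT  vc=[]
5: 0x1af (blk 26, set 2) → MISS  vc=[10]
6: 0x163 (blk 22, set 2) → MISS  vc=[10, 26]
7: 0x72 (blk 7, set 3) → L1-HIT  vc=[10, 26]
8: 0x74 (blk 7, set 3) → L1-HIT  vc=[10, 26]
9: 0x75 (blk 7, set 3) → L1-HIT  vc=[10, 26]
10: 0x1a9 (blk 26, set 2) → VC-HIT  vc=[10, 22]
11: 0x65 (blk 6, set 2) → MISS  vc=[10, 22, 26]
12: 0xae (blk 10, set 2) → VC-HIT  vc=[6, 22, 26]
13: 0x69 (blk 6, set 2) → VC-HIT  vc=[10, 22, 26]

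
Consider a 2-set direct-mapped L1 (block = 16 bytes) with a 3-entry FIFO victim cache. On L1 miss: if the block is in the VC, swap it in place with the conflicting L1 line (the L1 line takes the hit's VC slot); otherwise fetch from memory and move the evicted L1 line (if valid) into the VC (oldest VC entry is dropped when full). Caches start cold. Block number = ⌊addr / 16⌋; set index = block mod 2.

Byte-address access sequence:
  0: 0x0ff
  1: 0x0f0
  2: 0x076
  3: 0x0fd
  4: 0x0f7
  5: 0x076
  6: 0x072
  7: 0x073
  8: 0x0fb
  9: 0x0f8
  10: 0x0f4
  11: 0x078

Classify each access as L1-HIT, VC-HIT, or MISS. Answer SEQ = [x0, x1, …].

SEQ = [MISS, L1-HIT, MISS, VC-HIT, L1-HIT, VC-HIT, L1-HIT, L1-HIT, VC-HIT, L1-HIT, L1-HIT, VC-HIT]

  [0] addr=0xff blk=15 s=1: MISS | VC []
  [1] addr=0xf0 blk=15 s=1: L1-HIT | VC []
  [2] addr=0x76 blk=7 s=1: MISS | VC [15]
  [3] addr=0xfd blk=15 s=1: VC-HIT | VC [7]
  [4] addr=0xf7 blk=15 s=1: L1-HIT | VC [7]
  [5] addr=0x76 blk=7 s=1: VC-HIT | VC [15]
  [6] addr=0x72 blk=7 s=1: L1-HIT | VC [15]
  [7] addr=0x73 blk=7 s=1: L1-HIT | VC [15]
  [8] addr=0xfb blk=15 s=1: VC-HIT | VC [7]
  [9] addr=0xf8 blk=15 s=1: L1-HIT | VC [7]
  [10] addr=0xf4 blk=15 s=1: L1-HIT | VC [7]
  [11] addr=0x78 blk=7 s=1: VC-HIT | VC [15]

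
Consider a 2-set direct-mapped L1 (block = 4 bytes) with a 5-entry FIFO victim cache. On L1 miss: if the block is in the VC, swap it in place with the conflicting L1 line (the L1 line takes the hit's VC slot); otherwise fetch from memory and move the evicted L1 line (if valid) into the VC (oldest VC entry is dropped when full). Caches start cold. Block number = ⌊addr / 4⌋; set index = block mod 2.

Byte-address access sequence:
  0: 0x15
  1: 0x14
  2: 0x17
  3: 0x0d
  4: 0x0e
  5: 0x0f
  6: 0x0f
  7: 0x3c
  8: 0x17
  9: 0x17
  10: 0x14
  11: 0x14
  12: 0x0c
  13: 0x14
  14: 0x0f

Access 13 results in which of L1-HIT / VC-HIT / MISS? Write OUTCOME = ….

0: 0x15 (blk 5, set 1) → MISS  vc=[]
1: 0x14 (blk 5, set 1) → L1-HIT  vc=[]
2: 0x17 (blk 5, set 1) → L1-HIT  vc=[]
3: 0xd (blk 3, set 1) → MISS  vc=[5]
4: 0xe (blk 3, set 1) → L1-HIT  vc=[5]
5: 0xf (blk 3, set 1) → L1-HIT  vc=[5]
6: 0xf (blk 3, set 1) → L1-HIT  vc=[5]
7: 0x3c (blk 15, set 1) → MISS  vc=[5, 3]
8: 0x17 (blk 5, set 1) → VC-HIT  vc=[15, 3]
9: 0x17 (blk 5, set 1) → L1-HIT  vc=[15, 3]
10: 0x14 (blk 5, set 1) → L1-HIT  vc=[15, 3]
11: 0x14 (blk 5, set 1) → L1-HIT  vc=[15, 3]
12: 0xc (blk 3, set 1) → VC-HIT  vc=[15, 5]
13: 0x14 (blk 5, set 1) → VC-HIT  vc=[15, 3]
14: 0xf (blk 3, set 1) → VC-HIT  vc=[15, 5]

OUTCOME = VC-HIT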